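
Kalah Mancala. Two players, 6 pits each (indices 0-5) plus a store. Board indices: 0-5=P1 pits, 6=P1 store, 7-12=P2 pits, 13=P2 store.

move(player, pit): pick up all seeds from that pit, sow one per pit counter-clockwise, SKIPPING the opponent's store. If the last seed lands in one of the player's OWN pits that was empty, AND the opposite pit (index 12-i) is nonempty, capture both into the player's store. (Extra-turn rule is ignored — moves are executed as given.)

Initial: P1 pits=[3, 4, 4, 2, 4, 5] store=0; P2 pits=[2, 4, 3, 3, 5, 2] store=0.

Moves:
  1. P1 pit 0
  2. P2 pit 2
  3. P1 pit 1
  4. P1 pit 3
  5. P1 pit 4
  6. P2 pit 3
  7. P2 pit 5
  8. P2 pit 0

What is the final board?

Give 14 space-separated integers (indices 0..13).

Answer: 2 2 7 0 0 8 3 0 6 2 1 8 0 2

Derivation:
Move 1: P1 pit0 -> P1=[0,5,5,3,4,5](0) P2=[2,4,3,3,5,2](0)
Move 2: P2 pit2 -> P1=[0,5,5,3,4,5](0) P2=[2,4,0,4,6,3](0)
Move 3: P1 pit1 -> P1=[0,0,6,4,5,6](1) P2=[2,4,0,4,6,3](0)
Move 4: P1 pit3 -> P1=[0,0,6,0,6,7](2) P2=[3,4,0,4,6,3](0)
Move 5: P1 pit4 -> P1=[0,0,6,0,0,8](3) P2=[4,5,1,5,6,3](0)
Move 6: P2 pit3 -> P1=[1,1,6,0,0,8](3) P2=[4,5,1,0,7,4](1)
Move 7: P2 pit5 -> P1=[2,2,7,0,0,8](3) P2=[4,5,1,0,7,0](2)
Move 8: P2 pit0 -> P1=[2,2,7,0,0,8](3) P2=[0,6,2,1,8,0](2)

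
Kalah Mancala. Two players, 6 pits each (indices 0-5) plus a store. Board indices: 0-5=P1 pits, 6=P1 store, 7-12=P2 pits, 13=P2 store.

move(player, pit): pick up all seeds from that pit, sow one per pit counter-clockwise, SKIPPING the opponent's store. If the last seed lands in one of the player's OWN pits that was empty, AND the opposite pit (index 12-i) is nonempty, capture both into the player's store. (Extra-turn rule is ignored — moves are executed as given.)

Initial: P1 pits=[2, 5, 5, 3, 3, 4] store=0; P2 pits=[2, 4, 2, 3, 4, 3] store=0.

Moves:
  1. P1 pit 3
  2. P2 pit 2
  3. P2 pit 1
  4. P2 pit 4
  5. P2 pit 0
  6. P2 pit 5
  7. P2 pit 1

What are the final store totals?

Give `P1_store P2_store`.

Move 1: P1 pit3 -> P1=[2,5,5,0,4,5](1) P2=[2,4,2,3,4,3](0)
Move 2: P2 pit2 -> P1=[2,5,5,0,4,5](1) P2=[2,4,0,4,5,3](0)
Move 3: P2 pit1 -> P1=[2,5,5,0,4,5](1) P2=[2,0,1,5,6,4](0)
Move 4: P2 pit4 -> P1=[3,6,6,1,4,5](1) P2=[2,0,1,5,0,5](1)
Move 5: P2 pit0 -> P1=[3,6,6,1,4,5](1) P2=[0,1,2,5,0,5](1)
Move 6: P2 pit5 -> P1=[4,7,7,2,4,5](1) P2=[0,1,2,5,0,0](2)
Move 7: P2 pit1 -> P1=[4,7,7,2,4,5](1) P2=[0,0,3,5,0,0](2)

Answer: 1 2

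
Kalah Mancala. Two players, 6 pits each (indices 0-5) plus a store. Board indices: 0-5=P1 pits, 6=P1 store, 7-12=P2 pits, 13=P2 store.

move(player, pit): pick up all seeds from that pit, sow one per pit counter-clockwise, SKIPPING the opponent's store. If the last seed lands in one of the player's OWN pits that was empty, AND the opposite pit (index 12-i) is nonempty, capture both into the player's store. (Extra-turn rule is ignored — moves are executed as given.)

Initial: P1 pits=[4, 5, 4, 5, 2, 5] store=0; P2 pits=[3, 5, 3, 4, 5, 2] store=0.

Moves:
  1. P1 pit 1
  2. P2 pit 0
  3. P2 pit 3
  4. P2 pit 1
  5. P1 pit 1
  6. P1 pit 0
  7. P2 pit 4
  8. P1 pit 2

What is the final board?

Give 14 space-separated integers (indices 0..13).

Move 1: P1 pit1 -> P1=[4,0,5,6,3,6](1) P2=[3,5,3,4,5,2](0)
Move 2: P2 pit0 -> P1=[4,0,5,6,3,6](1) P2=[0,6,4,5,5,2](0)
Move 3: P2 pit3 -> P1=[5,1,5,6,3,6](1) P2=[0,6,4,0,6,3](1)
Move 4: P2 pit1 -> P1=[6,1,5,6,3,6](1) P2=[0,0,5,1,7,4](2)
Move 5: P1 pit1 -> P1=[6,0,6,6,3,6](1) P2=[0,0,5,1,7,4](2)
Move 6: P1 pit0 -> P1=[0,1,7,7,4,7](2) P2=[0,0,5,1,7,4](2)
Move 7: P2 pit4 -> P1=[1,2,8,8,5,7](2) P2=[0,0,5,1,0,5](3)
Move 8: P1 pit2 -> P1=[1,2,0,9,6,8](3) P2=[1,1,6,2,0,5](3)

Answer: 1 2 0 9 6 8 3 1 1 6 2 0 5 3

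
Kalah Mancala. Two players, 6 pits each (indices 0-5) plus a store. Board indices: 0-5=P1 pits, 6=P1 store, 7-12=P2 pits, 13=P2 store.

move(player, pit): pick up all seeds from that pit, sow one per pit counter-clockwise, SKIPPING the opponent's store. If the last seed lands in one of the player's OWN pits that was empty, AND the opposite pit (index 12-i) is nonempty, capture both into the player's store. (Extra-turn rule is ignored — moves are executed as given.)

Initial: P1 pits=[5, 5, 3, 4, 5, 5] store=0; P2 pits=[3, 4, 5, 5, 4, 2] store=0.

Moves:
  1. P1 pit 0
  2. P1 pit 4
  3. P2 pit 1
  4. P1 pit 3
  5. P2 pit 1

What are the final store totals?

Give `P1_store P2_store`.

Answer: 2 1

Derivation:
Move 1: P1 pit0 -> P1=[0,6,4,5,6,6](0) P2=[3,4,5,5,4,2](0)
Move 2: P1 pit4 -> P1=[0,6,4,5,0,7](1) P2=[4,5,6,6,4,2](0)
Move 3: P2 pit1 -> P1=[0,6,4,5,0,7](1) P2=[4,0,7,7,5,3](1)
Move 4: P1 pit3 -> P1=[0,6,4,0,1,8](2) P2=[5,1,7,7,5,3](1)
Move 5: P2 pit1 -> P1=[0,6,4,0,1,8](2) P2=[5,0,8,7,5,3](1)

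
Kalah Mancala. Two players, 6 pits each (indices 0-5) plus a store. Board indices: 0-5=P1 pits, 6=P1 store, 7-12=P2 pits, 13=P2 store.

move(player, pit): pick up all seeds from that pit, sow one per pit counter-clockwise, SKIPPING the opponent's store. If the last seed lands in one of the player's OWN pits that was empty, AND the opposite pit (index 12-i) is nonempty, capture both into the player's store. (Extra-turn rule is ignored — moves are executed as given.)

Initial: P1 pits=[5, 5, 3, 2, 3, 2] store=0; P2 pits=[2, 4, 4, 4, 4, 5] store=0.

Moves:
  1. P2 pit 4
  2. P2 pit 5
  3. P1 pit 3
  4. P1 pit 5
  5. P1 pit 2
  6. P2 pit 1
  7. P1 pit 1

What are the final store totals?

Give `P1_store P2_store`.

Move 1: P2 pit4 -> P1=[6,6,3,2,3,2](0) P2=[2,4,4,4,0,6](1)
Move 2: P2 pit5 -> P1=[7,7,4,3,4,2](0) P2=[2,4,4,4,0,0](2)
Move 3: P1 pit3 -> P1=[7,7,4,0,5,3](1) P2=[2,4,4,4,0,0](2)
Move 4: P1 pit5 -> P1=[7,7,4,0,5,0](2) P2=[3,5,4,4,0,0](2)
Move 5: P1 pit2 -> P1=[7,7,0,1,6,1](3) P2=[3,5,4,4,0,0](2)
Move 6: P2 pit1 -> P1=[7,7,0,1,6,1](3) P2=[3,0,5,5,1,1](3)
Move 7: P1 pit1 -> P1=[7,0,1,2,7,2](4) P2=[4,1,5,5,1,1](3)

Answer: 4 3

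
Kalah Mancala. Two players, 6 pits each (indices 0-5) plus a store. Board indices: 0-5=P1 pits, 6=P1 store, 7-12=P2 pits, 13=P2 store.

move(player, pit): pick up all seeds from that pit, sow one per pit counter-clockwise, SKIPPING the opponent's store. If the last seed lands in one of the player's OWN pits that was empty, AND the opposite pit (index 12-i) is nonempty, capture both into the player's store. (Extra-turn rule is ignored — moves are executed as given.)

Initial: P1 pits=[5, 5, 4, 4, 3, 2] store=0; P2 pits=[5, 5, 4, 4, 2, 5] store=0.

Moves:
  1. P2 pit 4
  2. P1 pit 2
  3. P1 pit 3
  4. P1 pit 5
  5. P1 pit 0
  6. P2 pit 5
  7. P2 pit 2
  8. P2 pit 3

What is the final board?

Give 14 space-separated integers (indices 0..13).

Move 1: P2 pit4 -> P1=[5,5,4,4,3,2](0) P2=[5,5,4,4,0,6](1)
Move 2: P1 pit2 -> P1=[5,5,0,5,4,3](1) P2=[5,5,4,4,0,6](1)
Move 3: P1 pit3 -> P1=[5,5,0,0,5,4](2) P2=[6,6,4,4,0,6](1)
Move 4: P1 pit5 -> P1=[5,5,0,0,5,0](3) P2=[7,7,5,4,0,6](1)
Move 5: P1 pit0 -> P1=[0,6,1,1,6,0](11) P2=[0,7,5,4,0,6](1)
Move 6: P2 pit5 -> P1=[1,7,2,2,7,0](11) P2=[0,7,5,4,0,0](2)
Move 7: P2 pit2 -> P1=[2,7,2,2,7,0](11) P2=[0,7,0,5,1,1](3)
Move 8: P2 pit3 -> P1=[3,8,2,2,7,0](11) P2=[0,7,0,0,2,2](4)

Answer: 3 8 2 2 7 0 11 0 7 0 0 2 2 4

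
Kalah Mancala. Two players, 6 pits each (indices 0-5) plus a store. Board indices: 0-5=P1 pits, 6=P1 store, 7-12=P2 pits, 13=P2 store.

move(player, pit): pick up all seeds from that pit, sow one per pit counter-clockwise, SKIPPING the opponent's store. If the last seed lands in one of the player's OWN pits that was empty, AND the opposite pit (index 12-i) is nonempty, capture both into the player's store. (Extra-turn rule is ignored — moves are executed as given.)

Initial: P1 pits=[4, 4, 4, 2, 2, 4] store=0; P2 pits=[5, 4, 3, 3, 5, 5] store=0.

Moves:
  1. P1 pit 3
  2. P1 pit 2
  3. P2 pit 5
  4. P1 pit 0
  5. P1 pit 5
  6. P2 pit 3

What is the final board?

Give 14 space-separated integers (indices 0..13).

Answer: 1 6 2 3 5 0 2 6 5 4 0 7 2 2

Derivation:
Move 1: P1 pit3 -> P1=[4,4,4,0,3,5](0) P2=[5,4,3,3,5,5](0)
Move 2: P1 pit2 -> P1=[4,4,0,1,4,6](1) P2=[5,4,3,3,5,5](0)
Move 3: P2 pit5 -> P1=[5,5,1,2,4,6](1) P2=[5,4,3,3,5,0](1)
Move 4: P1 pit0 -> P1=[0,6,2,3,5,7](1) P2=[5,4,3,3,5,0](1)
Move 5: P1 pit5 -> P1=[0,6,2,3,5,0](2) P2=[6,5,4,4,6,1](1)
Move 6: P2 pit3 -> P1=[1,6,2,3,5,0](2) P2=[6,5,4,0,7,2](2)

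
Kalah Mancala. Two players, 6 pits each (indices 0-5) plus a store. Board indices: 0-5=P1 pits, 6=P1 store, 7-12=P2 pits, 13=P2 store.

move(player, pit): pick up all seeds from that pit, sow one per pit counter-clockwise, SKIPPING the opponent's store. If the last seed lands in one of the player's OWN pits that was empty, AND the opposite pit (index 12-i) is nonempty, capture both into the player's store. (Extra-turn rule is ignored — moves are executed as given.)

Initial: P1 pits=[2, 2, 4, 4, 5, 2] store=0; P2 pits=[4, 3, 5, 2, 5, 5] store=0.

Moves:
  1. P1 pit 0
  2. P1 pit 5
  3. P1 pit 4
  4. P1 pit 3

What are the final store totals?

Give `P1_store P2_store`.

Move 1: P1 pit0 -> P1=[0,3,5,4,5,2](0) P2=[4,3,5,2,5,5](0)
Move 2: P1 pit5 -> P1=[0,3,5,4,5,0](1) P2=[5,3,5,2,5,5](0)
Move 3: P1 pit4 -> P1=[0,3,5,4,0,1](2) P2=[6,4,6,2,5,5](0)
Move 4: P1 pit3 -> P1=[0,3,5,0,1,2](3) P2=[7,4,6,2,5,5](0)

Answer: 3 0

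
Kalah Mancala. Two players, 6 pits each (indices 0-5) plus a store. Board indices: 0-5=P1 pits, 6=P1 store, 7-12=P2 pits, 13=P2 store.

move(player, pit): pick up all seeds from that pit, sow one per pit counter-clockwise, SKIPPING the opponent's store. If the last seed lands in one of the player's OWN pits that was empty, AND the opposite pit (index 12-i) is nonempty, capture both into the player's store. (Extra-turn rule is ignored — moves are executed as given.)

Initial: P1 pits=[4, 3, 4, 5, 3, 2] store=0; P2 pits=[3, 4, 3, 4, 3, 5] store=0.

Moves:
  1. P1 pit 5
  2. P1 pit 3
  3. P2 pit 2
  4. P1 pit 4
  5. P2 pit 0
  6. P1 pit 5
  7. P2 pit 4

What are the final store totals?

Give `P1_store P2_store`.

Move 1: P1 pit5 -> P1=[4,3,4,5,3,0](1) P2=[4,4,3,4,3,5](0)
Move 2: P1 pit3 -> P1=[4,3,4,0,4,1](2) P2=[5,5,3,4,3,5](0)
Move 3: P2 pit2 -> P1=[4,3,4,0,4,1](2) P2=[5,5,0,5,4,6](0)
Move 4: P1 pit4 -> P1=[4,3,4,0,0,2](3) P2=[6,6,0,5,4,6](0)
Move 5: P2 pit0 -> P1=[4,3,4,0,0,2](3) P2=[0,7,1,6,5,7](1)
Move 6: P1 pit5 -> P1=[4,3,4,0,0,0](4) P2=[1,7,1,6,5,7](1)
Move 7: P2 pit4 -> P1=[5,4,5,0,0,0](4) P2=[1,7,1,6,0,8](2)

Answer: 4 2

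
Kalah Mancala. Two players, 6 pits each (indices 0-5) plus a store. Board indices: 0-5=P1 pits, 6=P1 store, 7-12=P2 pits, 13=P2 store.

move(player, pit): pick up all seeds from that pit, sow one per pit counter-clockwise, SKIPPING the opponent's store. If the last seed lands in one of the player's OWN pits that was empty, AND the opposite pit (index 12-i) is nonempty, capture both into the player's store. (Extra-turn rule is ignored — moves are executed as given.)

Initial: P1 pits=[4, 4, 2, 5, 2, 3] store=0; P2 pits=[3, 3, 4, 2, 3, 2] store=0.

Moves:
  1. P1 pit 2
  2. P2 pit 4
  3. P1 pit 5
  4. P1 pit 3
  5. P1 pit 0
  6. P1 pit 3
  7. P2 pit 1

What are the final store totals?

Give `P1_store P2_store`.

Answer: 2 2

Derivation:
Move 1: P1 pit2 -> P1=[4,4,0,6,3,3](0) P2=[3,3,4,2,3,2](0)
Move 2: P2 pit4 -> P1=[5,4,0,6,3,3](0) P2=[3,3,4,2,0,3](1)
Move 3: P1 pit5 -> P1=[5,4,0,6,3,0](1) P2=[4,4,4,2,0,3](1)
Move 4: P1 pit3 -> P1=[5,4,0,0,4,1](2) P2=[5,5,5,2,0,3](1)
Move 5: P1 pit0 -> P1=[0,5,1,1,5,2](2) P2=[5,5,5,2,0,3](1)
Move 6: P1 pit3 -> P1=[0,5,1,0,6,2](2) P2=[5,5,5,2,0,3](1)
Move 7: P2 pit1 -> P1=[0,5,1,0,6,2](2) P2=[5,0,6,3,1,4](2)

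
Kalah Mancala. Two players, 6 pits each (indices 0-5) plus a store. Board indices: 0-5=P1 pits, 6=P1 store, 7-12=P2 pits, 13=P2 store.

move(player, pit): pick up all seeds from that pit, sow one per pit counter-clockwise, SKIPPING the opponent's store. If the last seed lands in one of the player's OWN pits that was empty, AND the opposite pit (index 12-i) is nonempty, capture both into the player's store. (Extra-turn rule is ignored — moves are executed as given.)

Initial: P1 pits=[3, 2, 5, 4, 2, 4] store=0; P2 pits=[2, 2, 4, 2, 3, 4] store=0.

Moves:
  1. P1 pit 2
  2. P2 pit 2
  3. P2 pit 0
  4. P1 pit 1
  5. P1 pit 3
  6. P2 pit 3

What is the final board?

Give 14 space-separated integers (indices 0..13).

Answer: 4 0 1 0 4 6 2 1 4 2 0 5 6 2

Derivation:
Move 1: P1 pit2 -> P1=[3,2,0,5,3,5](1) P2=[3,2,4,2,3,4](0)
Move 2: P2 pit2 -> P1=[3,2,0,5,3,5](1) P2=[3,2,0,3,4,5](1)
Move 3: P2 pit0 -> P1=[3,2,0,5,3,5](1) P2=[0,3,1,4,4,5](1)
Move 4: P1 pit1 -> P1=[3,0,1,6,3,5](1) P2=[0,3,1,4,4,5](1)
Move 5: P1 pit3 -> P1=[3,0,1,0,4,6](2) P2=[1,4,2,4,4,5](1)
Move 6: P2 pit3 -> P1=[4,0,1,0,4,6](2) P2=[1,4,2,0,5,6](2)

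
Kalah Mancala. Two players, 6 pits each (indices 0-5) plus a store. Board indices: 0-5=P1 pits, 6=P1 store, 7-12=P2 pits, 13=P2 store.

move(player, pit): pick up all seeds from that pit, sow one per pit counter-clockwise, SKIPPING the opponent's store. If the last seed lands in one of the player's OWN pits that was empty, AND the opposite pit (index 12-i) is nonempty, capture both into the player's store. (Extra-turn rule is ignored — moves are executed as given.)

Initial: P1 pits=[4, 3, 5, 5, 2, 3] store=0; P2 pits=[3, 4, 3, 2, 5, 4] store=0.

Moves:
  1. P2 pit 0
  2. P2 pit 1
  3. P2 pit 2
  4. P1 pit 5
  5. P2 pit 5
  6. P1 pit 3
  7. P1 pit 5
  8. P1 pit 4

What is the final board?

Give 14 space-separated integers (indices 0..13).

Answer: 6 4 6 0 0 1 4 3 3 1 5 7 0 3

Derivation:
Move 1: P2 pit0 -> P1=[4,3,5,5,2,3](0) P2=[0,5,4,3,5,4](0)
Move 2: P2 pit1 -> P1=[4,3,5,5,2,3](0) P2=[0,0,5,4,6,5](1)
Move 3: P2 pit2 -> P1=[5,3,5,5,2,3](0) P2=[0,0,0,5,7,6](2)
Move 4: P1 pit5 -> P1=[5,3,5,5,2,0](1) P2=[1,1,0,5,7,6](2)
Move 5: P2 pit5 -> P1=[6,4,6,6,3,0](1) P2=[1,1,0,5,7,0](3)
Move 6: P1 pit3 -> P1=[6,4,6,0,4,1](2) P2=[2,2,1,5,7,0](3)
Move 7: P1 pit5 -> P1=[6,4,6,0,4,0](3) P2=[2,2,1,5,7,0](3)
Move 8: P1 pit4 -> P1=[6,4,6,0,0,1](4) P2=[3,3,1,5,7,0](3)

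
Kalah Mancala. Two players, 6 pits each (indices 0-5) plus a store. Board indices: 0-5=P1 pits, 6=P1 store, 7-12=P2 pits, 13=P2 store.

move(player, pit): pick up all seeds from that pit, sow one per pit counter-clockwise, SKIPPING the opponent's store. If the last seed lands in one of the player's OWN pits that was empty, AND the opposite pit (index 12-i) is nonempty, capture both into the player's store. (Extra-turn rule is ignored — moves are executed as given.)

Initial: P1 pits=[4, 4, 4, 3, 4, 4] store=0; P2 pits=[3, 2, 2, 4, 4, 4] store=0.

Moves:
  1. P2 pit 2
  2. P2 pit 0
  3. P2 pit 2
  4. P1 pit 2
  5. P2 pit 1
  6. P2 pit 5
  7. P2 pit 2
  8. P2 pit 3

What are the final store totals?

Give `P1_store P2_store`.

Move 1: P2 pit2 -> P1=[4,4,4,3,4,4](0) P2=[3,2,0,5,5,4](0)
Move 2: P2 pit0 -> P1=[4,4,4,3,4,4](0) P2=[0,3,1,6,5,4](0)
Move 3: P2 pit2 -> P1=[4,4,4,3,4,4](0) P2=[0,3,0,7,5,4](0)
Move 4: P1 pit2 -> P1=[4,4,0,4,5,5](1) P2=[0,3,0,7,5,4](0)
Move 5: P2 pit1 -> P1=[4,4,0,4,5,5](1) P2=[0,0,1,8,6,4](0)
Move 6: P2 pit5 -> P1=[5,5,1,4,5,5](1) P2=[0,0,1,8,6,0](1)
Move 7: P2 pit2 -> P1=[5,5,1,4,5,5](1) P2=[0,0,0,9,6,0](1)
Move 8: P2 pit3 -> P1=[6,6,2,5,6,6](1) P2=[0,0,0,0,7,1](2)

Answer: 1 2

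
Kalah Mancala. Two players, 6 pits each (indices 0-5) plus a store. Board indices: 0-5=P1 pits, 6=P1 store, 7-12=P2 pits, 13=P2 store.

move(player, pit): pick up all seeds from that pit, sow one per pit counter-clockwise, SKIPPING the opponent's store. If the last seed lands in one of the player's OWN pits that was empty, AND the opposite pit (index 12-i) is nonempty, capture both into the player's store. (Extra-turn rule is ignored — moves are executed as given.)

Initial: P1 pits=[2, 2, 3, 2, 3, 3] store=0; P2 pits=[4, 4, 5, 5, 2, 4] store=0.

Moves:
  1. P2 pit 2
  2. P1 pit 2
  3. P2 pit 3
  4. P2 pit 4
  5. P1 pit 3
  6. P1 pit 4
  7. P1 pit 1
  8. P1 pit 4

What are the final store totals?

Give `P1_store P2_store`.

Answer: 2 3

Derivation:
Move 1: P2 pit2 -> P1=[3,2,3,2,3,3](0) P2=[4,4,0,6,3,5](1)
Move 2: P1 pit2 -> P1=[3,2,0,3,4,4](0) P2=[4,4,0,6,3,5](1)
Move 3: P2 pit3 -> P1=[4,3,1,3,4,4](0) P2=[4,4,0,0,4,6](2)
Move 4: P2 pit4 -> P1=[5,4,1,3,4,4](0) P2=[4,4,0,0,0,7](3)
Move 5: P1 pit3 -> P1=[5,4,1,0,5,5](1) P2=[4,4,0,0,0,7](3)
Move 6: P1 pit4 -> P1=[5,4,1,0,0,6](2) P2=[5,5,1,0,0,7](3)
Move 7: P1 pit1 -> P1=[5,0,2,1,1,7](2) P2=[5,5,1,0,0,7](3)
Move 8: P1 pit4 -> P1=[5,0,2,1,0,8](2) P2=[5,5,1,0,0,7](3)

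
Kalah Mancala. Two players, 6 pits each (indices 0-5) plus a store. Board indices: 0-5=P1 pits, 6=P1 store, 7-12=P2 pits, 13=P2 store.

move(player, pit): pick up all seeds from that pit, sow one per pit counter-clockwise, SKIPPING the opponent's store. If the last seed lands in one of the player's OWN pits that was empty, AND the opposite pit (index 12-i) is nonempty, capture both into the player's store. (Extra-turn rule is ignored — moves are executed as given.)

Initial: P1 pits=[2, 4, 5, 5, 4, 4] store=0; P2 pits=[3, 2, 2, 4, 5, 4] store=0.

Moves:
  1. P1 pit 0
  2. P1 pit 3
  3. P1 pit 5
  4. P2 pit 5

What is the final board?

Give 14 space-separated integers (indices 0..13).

Answer: 1 6 7 0 5 0 2 5 4 3 5 5 0 1

Derivation:
Move 1: P1 pit0 -> P1=[0,5,6,5,4,4](0) P2=[3,2,2,4,5,4](0)
Move 2: P1 pit3 -> P1=[0,5,6,0,5,5](1) P2=[4,3,2,4,5,4](0)
Move 3: P1 pit5 -> P1=[0,5,6,0,5,0](2) P2=[5,4,3,5,5,4](0)
Move 4: P2 pit5 -> P1=[1,6,7,0,5,0](2) P2=[5,4,3,5,5,0](1)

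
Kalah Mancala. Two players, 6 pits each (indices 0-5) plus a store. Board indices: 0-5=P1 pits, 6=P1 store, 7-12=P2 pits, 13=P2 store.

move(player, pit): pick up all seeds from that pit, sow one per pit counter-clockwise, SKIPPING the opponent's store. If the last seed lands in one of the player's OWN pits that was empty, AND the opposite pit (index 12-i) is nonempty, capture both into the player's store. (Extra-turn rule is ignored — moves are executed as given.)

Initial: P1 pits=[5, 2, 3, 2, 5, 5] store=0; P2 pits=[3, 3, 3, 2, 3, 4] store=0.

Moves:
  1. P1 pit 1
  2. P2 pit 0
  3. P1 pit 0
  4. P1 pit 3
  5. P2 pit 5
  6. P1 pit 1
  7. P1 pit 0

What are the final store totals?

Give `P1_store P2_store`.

Answer: 10 1

Derivation:
Move 1: P1 pit1 -> P1=[5,0,4,3,5,5](0) P2=[3,3,3,2,3,4](0)
Move 2: P2 pit0 -> P1=[5,0,4,3,5,5](0) P2=[0,4,4,3,3,4](0)
Move 3: P1 pit0 -> P1=[0,1,5,4,6,6](0) P2=[0,4,4,3,3,4](0)
Move 4: P1 pit3 -> P1=[0,1,5,0,7,7](1) P2=[1,4,4,3,3,4](0)
Move 5: P2 pit5 -> P1=[1,2,6,0,7,7](1) P2=[1,4,4,3,3,0](1)
Move 6: P1 pit1 -> P1=[1,0,7,0,7,7](6) P2=[1,4,0,3,3,0](1)
Move 7: P1 pit0 -> P1=[0,0,7,0,7,7](10) P2=[1,4,0,3,0,0](1)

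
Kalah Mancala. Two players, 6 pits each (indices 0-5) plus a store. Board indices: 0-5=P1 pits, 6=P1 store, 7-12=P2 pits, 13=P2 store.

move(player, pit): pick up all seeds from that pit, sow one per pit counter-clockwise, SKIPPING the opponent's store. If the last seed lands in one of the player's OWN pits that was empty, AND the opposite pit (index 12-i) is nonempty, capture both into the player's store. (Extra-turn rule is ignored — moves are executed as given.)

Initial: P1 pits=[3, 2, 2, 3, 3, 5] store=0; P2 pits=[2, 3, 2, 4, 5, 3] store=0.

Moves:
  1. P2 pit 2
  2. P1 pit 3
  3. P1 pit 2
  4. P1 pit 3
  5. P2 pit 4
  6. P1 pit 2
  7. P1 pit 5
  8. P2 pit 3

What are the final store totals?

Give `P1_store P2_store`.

Move 1: P2 pit2 -> P1=[3,2,2,3,3,5](0) P2=[2,3,0,5,6,3](0)
Move 2: P1 pit3 -> P1=[3,2,2,0,4,6](1) P2=[2,3,0,5,6,3](0)
Move 3: P1 pit2 -> P1=[3,2,0,1,5,6](1) P2=[2,3,0,5,6,3](0)
Move 4: P1 pit3 -> P1=[3,2,0,0,6,6](1) P2=[2,3,0,5,6,3](0)
Move 5: P2 pit4 -> P1=[4,3,1,1,6,6](1) P2=[2,3,0,5,0,4](1)
Move 6: P1 pit2 -> P1=[4,3,0,2,6,6](1) P2=[2,3,0,5,0,4](1)
Move 7: P1 pit5 -> P1=[4,3,0,2,6,0](2) P2=[3,4,1,6,1,4](1)
Move 8: P2 pit3 -> P1=[5,4,1,2,6,0](2) P2=[3,4,1,0,2,5](2)

Answer: 2 2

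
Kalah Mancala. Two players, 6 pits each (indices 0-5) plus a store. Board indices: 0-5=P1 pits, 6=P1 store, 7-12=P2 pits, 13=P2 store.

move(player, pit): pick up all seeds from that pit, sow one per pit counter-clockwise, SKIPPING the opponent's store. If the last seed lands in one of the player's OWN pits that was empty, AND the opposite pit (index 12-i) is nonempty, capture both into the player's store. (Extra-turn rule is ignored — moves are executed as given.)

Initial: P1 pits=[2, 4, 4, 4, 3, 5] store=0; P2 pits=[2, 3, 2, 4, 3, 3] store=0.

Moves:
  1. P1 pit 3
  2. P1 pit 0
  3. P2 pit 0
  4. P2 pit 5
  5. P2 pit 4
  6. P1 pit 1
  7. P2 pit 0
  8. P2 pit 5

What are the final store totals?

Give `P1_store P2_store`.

Answer: 2 3

Derivation:
Move 1: P1 pit3 -> P1=[2,4,4,0,4,6](1) P2=[3,3,2,4,3,3](0)
Move 2: P1 pit0 -> P1=[0,5,5,0,4,6](1) P2=[3,3,2,4,3,3](0)
Move 3: P2 pit0 -> P1=[0,5,5,0,4,6](1) P2=[0,4,3,5,3,3](0)
Move 4: P2 pit5 -> P1=[1,6,5,0,4,6](1) P2=[0,4,3,5,3,0](1)
Move 5: P2 pit4 -> P1=[2,6,5,0,4,6](1) P2=[0,4,3,5,0,1](2)
Move 6: P1 pit1 -> P1=[2,0,6,1,5,7](2) P2=[1,4,3,5,0,1](2)
Move 7: P2 pit0 -> P1=[2,0,6,1,5,7](2) P2=[0,5,3,5,0,1](2)
Move 8: P2 pit5 -> P1=[2,0,6,1,5,7](2) P2=[0,5,3,5,0,0](3)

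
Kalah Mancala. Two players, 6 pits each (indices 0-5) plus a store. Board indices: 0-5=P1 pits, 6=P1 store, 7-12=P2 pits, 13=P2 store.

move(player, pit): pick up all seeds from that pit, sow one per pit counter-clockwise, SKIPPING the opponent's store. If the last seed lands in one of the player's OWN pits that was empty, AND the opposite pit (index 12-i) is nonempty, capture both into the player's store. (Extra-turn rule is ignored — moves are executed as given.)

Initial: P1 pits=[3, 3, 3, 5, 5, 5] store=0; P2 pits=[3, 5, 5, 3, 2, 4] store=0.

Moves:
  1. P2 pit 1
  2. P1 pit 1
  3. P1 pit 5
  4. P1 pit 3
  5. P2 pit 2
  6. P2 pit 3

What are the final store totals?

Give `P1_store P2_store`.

Answer: 2 3

Derivation:
Move 1: P2 pit1 -> P1=[3,3,3,5,5,5](0) P2=[3,0,6,4,3,5](1)
Move 2: P1 pit1 -> P1=[3,0,4,6,6,5](0) P2=[3,0,6,4,3,5](1)
Move 3: P1 pit5 -> P1=[3,0,4,6,6,0](1) P2=[4,1,7,5,3,5](1)
Move 4: P1 pit3 -> P1=[3,0,4,0,7,1](2) P2=[5,2,8,5,3,5](1)
Move 5: P2 pit2 -> P1=[4,1,5,1,7,1](2) P2=[5,2,0,6,4,6](2)
Move 6: P2 pit3 -> P1=[5,2,6,1,7,1](2) P2=[5,2,0,0,5,7](3)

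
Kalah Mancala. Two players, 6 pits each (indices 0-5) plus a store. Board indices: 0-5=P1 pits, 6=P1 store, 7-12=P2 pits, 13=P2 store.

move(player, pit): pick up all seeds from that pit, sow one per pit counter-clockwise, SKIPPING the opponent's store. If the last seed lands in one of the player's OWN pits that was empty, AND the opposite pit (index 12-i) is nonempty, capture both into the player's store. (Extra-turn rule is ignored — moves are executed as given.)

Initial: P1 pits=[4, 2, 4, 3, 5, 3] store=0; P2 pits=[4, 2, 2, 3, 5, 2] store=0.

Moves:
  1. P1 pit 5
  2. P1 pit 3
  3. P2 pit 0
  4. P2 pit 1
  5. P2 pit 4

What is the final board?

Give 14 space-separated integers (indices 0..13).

Move 1: P1 pit5 -> P1=[4,2,4,3,5,0](1) P2=[5,3,2,3,5,2](0)
Move 2: P1 pit3 -> P1=[4,2,4,0,6,1](2) P2=[5,3,2,3,5,2](0)
Move 3: P2 pit0 -> P1=[4,2,4,0,6,1](2) P2=[0,4,3,4,6,3](0)
Move 4: P2 pit1 -> P1=[4,2,4,0,6,1](2) P2=[0,0,4,5,7,4](0)
Move 5: P2 pit4 -> P1=[5,3,5,1,7,1](2) P2=[0,0,4,5,0,5](1)

Answer: 5 3 5 1 7 1 2 0 0 4 5 0 5 1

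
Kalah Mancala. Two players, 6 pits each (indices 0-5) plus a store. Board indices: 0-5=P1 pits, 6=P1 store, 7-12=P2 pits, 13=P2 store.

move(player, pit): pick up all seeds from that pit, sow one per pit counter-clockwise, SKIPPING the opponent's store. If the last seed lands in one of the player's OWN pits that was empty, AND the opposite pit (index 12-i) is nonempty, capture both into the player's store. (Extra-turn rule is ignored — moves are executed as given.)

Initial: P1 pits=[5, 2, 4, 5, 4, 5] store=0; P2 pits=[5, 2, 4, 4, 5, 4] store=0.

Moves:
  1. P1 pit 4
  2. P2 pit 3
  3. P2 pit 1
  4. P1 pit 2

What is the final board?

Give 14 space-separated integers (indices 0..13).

Answer: 6 2 0 6 1 7 2 6 0 5 1 7 5 1

Derivation:
Move 1: P1 pit4 -> P1=[5,2,4,5,0,6](1) P2=[6,3,4,4,5,4](0)
Move 2: P2 pit3 -> P1=[6,2,4,5,0,6](1) P2=[6,3,4,0,6,5](1)
Move 3: P2 pit1 -> P1=[6,2,4,5,0,6](1) P2=[6,0,5,1,7,5](1)
Move 4: P1 pit2 -> P1=[6,2,0,6,1,7](2) P2=[6,0,5,1,7,5](1)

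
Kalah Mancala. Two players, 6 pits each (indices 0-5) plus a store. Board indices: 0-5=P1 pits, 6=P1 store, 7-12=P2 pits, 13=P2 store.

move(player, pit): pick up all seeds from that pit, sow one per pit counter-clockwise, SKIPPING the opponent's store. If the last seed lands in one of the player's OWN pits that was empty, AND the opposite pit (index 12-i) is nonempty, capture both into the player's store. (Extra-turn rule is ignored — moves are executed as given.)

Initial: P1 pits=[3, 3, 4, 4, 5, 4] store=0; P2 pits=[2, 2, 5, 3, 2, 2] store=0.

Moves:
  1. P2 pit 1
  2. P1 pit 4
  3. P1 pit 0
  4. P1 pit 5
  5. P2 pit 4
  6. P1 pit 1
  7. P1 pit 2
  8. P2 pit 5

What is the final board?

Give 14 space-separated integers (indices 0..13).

Move 1: P2 pit1 -> P1=[3,3,4,4,5,4](0) P2=[2,0,6,4,2,2](0)
Move 2: P1 pit4 -> P1=[3,3,4,4,0,5](1) P2=[3,1,7,4,2,2](0)
Move 3: P1 pit0 -> P1=[0,4,5,5,0,5](1) P2=[3,1,7,4,2,2](0)
Move 4: P1 pit5 -> P1=[0,4,5,5,0,0](2) P2=[4,2,8,5,2,2](0)
Move 5: P2 pit4 -> P1=[0,4,5,5,0,0](2) P2=[4,2,8,5,0,3](1)
Move 6: P1 pit1 -> P1=[0,0,6,6,1,0](7) P2=[0,2,8,5,0,3](1)
Move 7: P1 pit2 -> P1=[0,0,0,7,2,1](8) P2=[1,3,8,5,0,3](1)
Move 8: P2 pit5 -> P1=[1,1,0,7,2,1](8) P2=[1,3,8,5,0,0](2)

Answer: 1 1 0 7 2 1 8 1 3 8 5 0 0 2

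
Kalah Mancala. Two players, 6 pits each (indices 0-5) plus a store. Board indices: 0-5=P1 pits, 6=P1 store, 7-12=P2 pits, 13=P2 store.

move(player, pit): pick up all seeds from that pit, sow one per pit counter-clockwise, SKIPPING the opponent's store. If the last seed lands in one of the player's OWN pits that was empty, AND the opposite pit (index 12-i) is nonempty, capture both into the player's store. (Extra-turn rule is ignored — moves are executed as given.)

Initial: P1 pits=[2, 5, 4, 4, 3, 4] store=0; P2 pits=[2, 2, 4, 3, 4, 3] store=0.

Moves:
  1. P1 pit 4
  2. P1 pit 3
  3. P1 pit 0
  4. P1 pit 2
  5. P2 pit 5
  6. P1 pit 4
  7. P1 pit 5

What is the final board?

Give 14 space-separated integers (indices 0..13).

Answer: 2 7 0 1 0 0 5 6 3 5 4 5 1 1

Derivation:
Move 1: P1 pit4 -> P1=[2,5,4,4,0,5](1) P2=[3,2,4,3,4,3](0)
Move 2: P1 pit3 -> P1=[2,5,4,0,1,6](2) P2=[4,2,4,3,4,3](0)
Move 3: P1 pit0 -> P1=[0,6,5,0,1,6](2) P2=[4,2,4,3,4,3](0)
Move 4: P1 pit2 -> P1=[0,6,0,1,2,7](3) P2=[5,2,4,3,4,3](0)
Move 5: P2 pit5 -> P1=[1,7,0,1,2,7](3) P2=[5,2,4,3,4,0](1)
Move 6: P1 pit4 -> P1=[1,7,0,1,0,8](4) P2=[5,2,4,3,4,0](1)
Move 7: P1 pit5 -> P1=[2,7,0,1,0,0](5) P2=[6,3,5,4,5,1](1)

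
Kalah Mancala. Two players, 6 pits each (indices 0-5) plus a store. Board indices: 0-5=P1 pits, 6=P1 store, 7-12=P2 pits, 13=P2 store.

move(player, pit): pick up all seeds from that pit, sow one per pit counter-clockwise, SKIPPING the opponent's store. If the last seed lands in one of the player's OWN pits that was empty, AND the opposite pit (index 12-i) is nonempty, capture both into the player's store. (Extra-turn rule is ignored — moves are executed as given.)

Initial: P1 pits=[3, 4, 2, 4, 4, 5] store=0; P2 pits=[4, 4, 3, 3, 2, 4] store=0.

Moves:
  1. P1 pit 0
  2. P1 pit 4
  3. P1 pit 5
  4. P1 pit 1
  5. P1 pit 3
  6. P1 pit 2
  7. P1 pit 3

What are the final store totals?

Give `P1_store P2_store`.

Answer: 5 0

Derivation:
Move 1: P1 pit0 -> P1=[0,5,3,5,4,5](0) P2=[4,4,3,3,2,4](0)
Move 2: P1 pit4 -> P1=[0,5,3,5,0,6](1) P2=[5,5,3,3,2,4](0)
Move 3: P1 pit5 -> P1=[0,5,3,5,0,0](2) P2=[6,6,4,4,3,4](0)
Move 4: P1 pit1 -> P1=[0,0,4,6,1,1](3) P2=[6,6,4,4,3,4](0)
Move 5: P1 pit3 -> P1=[0,0,4,0,2,2](4) P2=[7,7,5,4,3,4](0)
Move 6: P1 pit2 -> P1=[0,0,0,1,3,3](5) P2=[7,7,5,4,3,4](0)
Move 7: P1 pit3 -> P1=[0,0,0,0,4,3](5) P2=[7,7,5,4,3,4](0)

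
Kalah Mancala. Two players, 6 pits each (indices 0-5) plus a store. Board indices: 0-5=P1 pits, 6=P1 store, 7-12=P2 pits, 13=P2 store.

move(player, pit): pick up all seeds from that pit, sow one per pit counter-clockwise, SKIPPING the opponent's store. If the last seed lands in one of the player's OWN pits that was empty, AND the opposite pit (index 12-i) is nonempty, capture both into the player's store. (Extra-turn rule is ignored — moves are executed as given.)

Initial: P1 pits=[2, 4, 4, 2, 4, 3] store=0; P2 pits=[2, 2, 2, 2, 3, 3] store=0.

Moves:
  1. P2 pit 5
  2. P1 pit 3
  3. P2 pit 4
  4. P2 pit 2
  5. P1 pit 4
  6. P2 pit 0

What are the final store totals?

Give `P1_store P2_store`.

Move 1: P2 pit5 -> P1=[3,5,4,2,4,3](0) P2=[2,2,2,2,3,0](1)
Move 2: P1 pit3 -> P1=[3,5,4,0,5,4](0) P2=[2,2,2,2,3,0](1)
Move 3: P2 pit4 -> P1=[4,5,4,0,5,4](0) P2=[2,2,2,2,0,1](2)
Move 4: P2 pit2 -> P1=[4,0,4,0,5,4](0) P2=[2,2,0,3,0,1](8)
Move 5: P1 pit4 -> P1=[4,0,4,0,0,5](1) P2=[3,3,1,3,0,1](8)
Move 6: P2 pit0 -> P1=[4,0,4,0,0,5](1) P2=[0,4,2,4,0,1](8)

Answer: 1 8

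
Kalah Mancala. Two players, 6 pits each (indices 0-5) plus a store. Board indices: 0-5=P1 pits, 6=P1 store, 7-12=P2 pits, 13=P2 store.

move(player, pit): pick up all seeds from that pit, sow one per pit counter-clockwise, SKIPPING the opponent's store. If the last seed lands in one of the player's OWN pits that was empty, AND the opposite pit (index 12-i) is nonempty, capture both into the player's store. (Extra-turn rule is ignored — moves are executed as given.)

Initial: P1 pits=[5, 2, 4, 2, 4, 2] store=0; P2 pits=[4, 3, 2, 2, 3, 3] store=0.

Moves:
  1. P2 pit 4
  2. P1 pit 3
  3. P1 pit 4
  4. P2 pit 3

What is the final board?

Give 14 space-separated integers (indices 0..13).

Answer: 6 2 4 0 0 4 1 5 4 3 0 1 5 1

Derivation:
Move 1: P2 pit4 -> P1=[6,2,4,2,4,2](0) P2=[4,3,2,2,0,4](1)
Move 2: P1 pit3 -> P1=[6,2,4,0,5,3](0) P2=[4,3,2,2,0,4](1)
Move 3: P1 pit4 -> P1=[6,2,4,0,0,4](1) P2=[5,4,3,2,0,4](1)
Move 4: P2 pit3 -> P1=[6,2,4,0,0,4](1) P2=[5,4,3,0,1,5](1)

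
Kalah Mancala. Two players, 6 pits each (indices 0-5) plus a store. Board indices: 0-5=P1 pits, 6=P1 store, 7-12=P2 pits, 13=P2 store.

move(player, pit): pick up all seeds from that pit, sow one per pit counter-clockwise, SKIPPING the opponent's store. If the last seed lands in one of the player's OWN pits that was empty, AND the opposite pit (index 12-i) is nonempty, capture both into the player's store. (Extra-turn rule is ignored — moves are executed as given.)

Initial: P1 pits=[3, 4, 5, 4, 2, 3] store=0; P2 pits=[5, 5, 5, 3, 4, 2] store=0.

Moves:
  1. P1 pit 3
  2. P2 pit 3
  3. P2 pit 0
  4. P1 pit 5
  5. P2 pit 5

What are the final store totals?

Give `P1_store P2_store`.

Answer: 2 3

Derivation:
Move 1: P1 pit3 -> P1=[3,4,5,0,3,4](1) P2=[6,5,5,3,4,2](0)
Move 2: P2 pit3 -> P1=[3,4,5,0,3,4](1) P2=[6,5,5,0,5,3](1)
Move 3: P2 pit0 -> P1=[3,4,5,0,3,4](1) P2=[0,6,6,1,6,4](2)
Move 4: P1 pit5 -> P1=[3,4,5,0,3,0](2) P2=[1,7,7,1,6,4](2)
Move 5: P2 pit5 -> P1=[4,5,6,0,3,0](2) P2=[1,7,7,1,6,0](3)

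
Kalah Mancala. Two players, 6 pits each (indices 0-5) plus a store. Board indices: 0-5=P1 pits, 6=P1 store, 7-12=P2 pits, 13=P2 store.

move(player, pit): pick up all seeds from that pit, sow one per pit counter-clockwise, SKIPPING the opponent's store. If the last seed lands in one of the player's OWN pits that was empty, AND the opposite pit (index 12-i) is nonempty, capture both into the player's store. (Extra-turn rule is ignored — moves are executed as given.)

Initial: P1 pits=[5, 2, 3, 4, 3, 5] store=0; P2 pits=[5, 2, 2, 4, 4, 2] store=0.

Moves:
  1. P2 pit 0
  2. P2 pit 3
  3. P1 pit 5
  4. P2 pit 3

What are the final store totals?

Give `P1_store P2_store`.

Answer: 1 1

Derivation:
Move 1: P2 pit0 -> P1=[5,2,3,4,3,5](0) P2=[0,3,3,5,5,3](0)
Move 2: P2 pit3 -> P1=[6,3,3,4,3,5](0) P2=[0,3,3,0,6,4](1)
Move 3: P1 pit5 -> P1=[6,3,3,4,3,0](1) P2=[1,4,4,1,6,4](1)
Move 4: P2 pit3 -> P1=[6,3,3,4,3,0](1) P2=[1,4,4,0,7,4](1)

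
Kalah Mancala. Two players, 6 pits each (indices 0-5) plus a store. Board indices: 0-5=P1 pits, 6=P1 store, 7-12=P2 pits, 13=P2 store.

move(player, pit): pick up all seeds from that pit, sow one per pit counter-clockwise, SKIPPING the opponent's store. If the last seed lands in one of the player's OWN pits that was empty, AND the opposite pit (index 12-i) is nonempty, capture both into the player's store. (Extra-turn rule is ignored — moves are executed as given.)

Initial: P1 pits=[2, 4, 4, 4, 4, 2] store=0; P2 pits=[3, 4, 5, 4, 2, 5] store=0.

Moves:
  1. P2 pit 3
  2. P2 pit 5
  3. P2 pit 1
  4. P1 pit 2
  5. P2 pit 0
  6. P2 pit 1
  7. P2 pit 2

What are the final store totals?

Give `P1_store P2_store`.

Move 1: P2 pit3 -> P1=[3,4,4,4,4,2](0) P2=[3,4,5,0,3,6](1)
Move 2: P2 pit5 -> P1=[4,5,5,5,5,2](0) P2=[3,4,5,0,3,0](2)
Move 3: P2 pit1 -> P1=[0,5,5,5,5,2](0) P2=[3,0,6,1,4,0](7)
Move 4: P1 pit2 -> P1=[0,5,0,6,6,3](1) P2=[4,0,6,1,4,0](7)
Move 5: P2 pit0 -> P1=[0,5,0,6,6,3](1) P2=[0,1,7,2,5,0](7)
Move 6: P2 pit1 -> P1=[0,5,0,6,6,3](1) P2=[0,0,8,2,5,0](7)
Move 7: P2 pit2 -> P1=[1,6,1,7,6,3](1) P2=[0,0,0,3,6,1](8)

Answer: 1 8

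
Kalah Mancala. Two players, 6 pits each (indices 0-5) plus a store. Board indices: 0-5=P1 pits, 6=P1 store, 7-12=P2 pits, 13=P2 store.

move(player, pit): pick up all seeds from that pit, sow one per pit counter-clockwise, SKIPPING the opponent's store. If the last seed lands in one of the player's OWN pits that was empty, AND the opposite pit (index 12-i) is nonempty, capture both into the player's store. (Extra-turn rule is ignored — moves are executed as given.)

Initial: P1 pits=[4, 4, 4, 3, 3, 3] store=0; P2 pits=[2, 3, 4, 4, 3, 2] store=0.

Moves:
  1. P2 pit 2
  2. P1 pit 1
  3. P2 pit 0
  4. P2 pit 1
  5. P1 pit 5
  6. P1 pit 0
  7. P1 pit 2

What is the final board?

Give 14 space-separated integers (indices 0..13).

Move 1: P2 pit2 -> P1=[4,4,4,3,3,3](0) P2=[2,3,0,5,4,3](1)
Move 2: P1 pit1 -> P1=[4,0,5,4,4,4](0) P2=[2,3,0,5,4,3](1)
Move 3: P2 pit0 -> P1=[4,0,5,0,4,4](0) P2=[0,4,0,5,4,3](6)
Move 4: P2 pit1 -> P1=[4,0,5,0,4,4](0) P2=[0,0,1,6,5,4](6)
Move 5: P1 pit5 -> P1=[4,0,5,0,4,0](1) P2=[1,1,2,6,5,4](6)
Move 6: P1 pit0 -> P1=[0,1,6,1,5,0](1) P2=[1,1,2,6,5,4](6)
Move 7: P1 pit2 -> P1=[0,1,0,2,6,1](2) P2=[2,2,2,6,5,4](6)

Answer: 0 1 0 2 6 1 2 2 2 2 6 5 4 6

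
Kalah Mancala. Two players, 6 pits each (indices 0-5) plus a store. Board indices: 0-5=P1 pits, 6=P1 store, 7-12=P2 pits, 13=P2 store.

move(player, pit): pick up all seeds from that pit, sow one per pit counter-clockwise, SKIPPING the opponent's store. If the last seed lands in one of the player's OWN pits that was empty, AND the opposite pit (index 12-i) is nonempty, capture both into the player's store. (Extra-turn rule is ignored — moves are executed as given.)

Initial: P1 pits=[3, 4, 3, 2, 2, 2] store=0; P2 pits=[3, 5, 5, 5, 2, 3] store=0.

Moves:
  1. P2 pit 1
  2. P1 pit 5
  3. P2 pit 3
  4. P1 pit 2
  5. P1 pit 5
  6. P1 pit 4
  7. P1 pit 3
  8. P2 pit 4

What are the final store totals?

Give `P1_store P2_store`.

Answer: 5 3

Derivation:
Move 1: P2 pit1 -> P1=[3,4,3,2,2,2](0) P2=[3,0,6,6,3,4](1)
Move 2: P1 pit5 -> P1=[3,4,3,2,2,0](1) P2=[4,0,6,6,3,4](1)
Move 3: P2 pit3 -> P1=[4,5,4,2,2,0](1) P2=[4,0,6,0,4,5](2)
Move 4: P1 pit2 -> P1=[4,5,0,3,3,1](2) P2=[4,0,6,0,4,5](2)
Move 5: P1 pit5 -> P1=[4,5,0,3,3,0](3) P2=[4,0,6,0,4,5](2)
Move 6: P1 pit4 -> P1=[4,5,0,3,0,1](4) P2=[5,0,6,0,4,5](2)
Move 7: P1 pit3 -> P1=[4,5,0,0,1,2](5) P2=[5,0,6,0,4,5](2)
Move 8: P2 pit4 -> P1=[5,6,0,0,1,2](5) P2=[5,0,6,0,0,6](3)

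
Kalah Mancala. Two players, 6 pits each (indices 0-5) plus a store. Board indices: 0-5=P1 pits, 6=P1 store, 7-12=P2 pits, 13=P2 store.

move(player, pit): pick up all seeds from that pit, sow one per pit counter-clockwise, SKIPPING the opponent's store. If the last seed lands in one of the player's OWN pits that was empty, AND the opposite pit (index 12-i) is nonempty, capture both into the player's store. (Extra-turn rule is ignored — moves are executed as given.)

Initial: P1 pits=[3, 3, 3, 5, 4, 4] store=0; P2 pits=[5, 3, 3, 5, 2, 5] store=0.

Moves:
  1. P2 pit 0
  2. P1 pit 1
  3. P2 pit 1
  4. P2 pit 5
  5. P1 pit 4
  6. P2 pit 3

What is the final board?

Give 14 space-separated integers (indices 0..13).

Move 1: P2 pit0 -> P1=[3,3,3,5,4,4](0) P2=[0,4,4,6,3,6](0)
Move 2: P1 pit1 -> P1=[3,0,4,6,5,4](0) P2=[0,4,4,6,3,6](0)
Move 3: P2 pit1 -> P1=[3,0,4,6,5,4](0) P2=[0,0,5,7,4,7](0)
Move 4: P2 pit5 -> P1=[4,1,5,7,6,5](0) P2=[0,0,5,7,4,0](1)
Move 5: P1 pit4 -> P1=[4,1,5,7,0,6](1) P2=[1,1,6,8,4,0](1)
Move 6: P2 pit3 -> P1=[5,2,6,8,1,6](1) P2=[1,1,6,0,5,1](2)

Answer: 5 2 6 8 1 6 1 1 1 6 0 5 1 2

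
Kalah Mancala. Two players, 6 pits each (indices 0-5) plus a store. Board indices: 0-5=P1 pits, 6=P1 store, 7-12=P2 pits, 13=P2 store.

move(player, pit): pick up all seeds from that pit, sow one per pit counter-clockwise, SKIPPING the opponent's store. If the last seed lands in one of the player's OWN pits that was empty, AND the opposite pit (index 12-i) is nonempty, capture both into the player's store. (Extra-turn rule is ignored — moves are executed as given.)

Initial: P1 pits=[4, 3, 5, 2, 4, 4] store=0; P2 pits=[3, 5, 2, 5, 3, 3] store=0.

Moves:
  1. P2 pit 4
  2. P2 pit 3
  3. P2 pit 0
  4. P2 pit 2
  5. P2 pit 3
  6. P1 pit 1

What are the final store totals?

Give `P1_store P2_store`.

Move 1: P2 pit4 -> P1=[5,3,5,2,4,4](0) P2=[3,5,2,5,0,4](1)
Move 2: P2 pit3 -> P1=[6,4,5,2,4,4](0) P2=[3,5,2,0,1,5](2)
Move 3: P2 pit0 -> P1=[6,4,0,2,4,4](0) P2=[0,6,3,0,1,5](8)
Move 4: P2 pit2 -> P1=[6,4,0,2,4,4](0) P2=[0,6,0,1,2,6](8)
Move 5: P2 pit3 -> P1=[6,4,0,2,4,4](0) P2=[0,6,0,0,3,6](8)
Move 6: P1 pit1 -> P1=[6,0,1,3,5,5](0) P2=[0,6,0,0,3,6](8)

Answer: 0 8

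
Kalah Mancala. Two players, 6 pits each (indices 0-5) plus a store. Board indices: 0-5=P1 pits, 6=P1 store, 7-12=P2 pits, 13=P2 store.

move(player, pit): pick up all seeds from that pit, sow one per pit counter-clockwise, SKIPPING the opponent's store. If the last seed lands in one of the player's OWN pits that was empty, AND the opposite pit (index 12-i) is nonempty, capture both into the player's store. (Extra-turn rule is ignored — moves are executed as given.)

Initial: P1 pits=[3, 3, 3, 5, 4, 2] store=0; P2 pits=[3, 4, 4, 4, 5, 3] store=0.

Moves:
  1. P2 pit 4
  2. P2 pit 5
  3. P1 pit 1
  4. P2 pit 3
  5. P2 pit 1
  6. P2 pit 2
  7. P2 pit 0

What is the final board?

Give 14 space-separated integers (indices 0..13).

Answer: 7 0 6 6 5 3 1 0 1 1 3 3 3 4

Derivation:
Move 1: P2 pit4 -> P1=[4,4,4,5,4,2](0) P2=[3,4,4,4,0,4](1)
Move 2: P2 pit5 -> P1=[5,5,5,5,4,2](0) P2=[3,4,4,4,0,0](2)
Move 3: P1 pit1 -> P1=[5,0,6,6,5,3](1) P2=[3,4,4,4,0,0](2)
Move 4: P2 pit3 -> P1=[6,0,6,6,5,3](1) P2=[3,4,4,0,1,1](3)
Move 5: P2 pit1 -> P1=[6,0,6,6,5,3](1) P2=[3,0,5,1,2,2](3)
Move 6: P2 pit2 -> P1=[7,0,6,6,5,3](1) P2=[3,0,0,2,3,3](4)
Move 7: P2 pit0 -> P1=[7,0,6,6,5,3](1) P2=[0,1,1,3,3,3](4)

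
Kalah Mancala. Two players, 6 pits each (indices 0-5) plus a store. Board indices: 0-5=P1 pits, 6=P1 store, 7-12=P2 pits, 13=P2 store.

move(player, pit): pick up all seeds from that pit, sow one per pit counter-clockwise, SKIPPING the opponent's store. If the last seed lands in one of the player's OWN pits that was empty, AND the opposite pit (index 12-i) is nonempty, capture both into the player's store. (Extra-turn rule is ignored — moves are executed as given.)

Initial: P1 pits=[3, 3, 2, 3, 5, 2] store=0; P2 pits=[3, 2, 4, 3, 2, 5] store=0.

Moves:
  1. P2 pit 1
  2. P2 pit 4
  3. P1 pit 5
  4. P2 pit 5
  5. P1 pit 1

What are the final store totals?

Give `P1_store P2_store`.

Answer: 6 2

Derivation:
Move 1: P2 pit1 -> P1=[3,3,2,3,5,2](0) P2=[3,0,5,4,2,5](0)
Move 2: P2 pit4 -> P1=[3,3,2,3,5,2](0) P2=[3,0,5,4,0,6](1)
Move 3: P1 pit5 -> P1=[3,3,2,3,5,0](1) P2=[4,0,5,4,0,6](1)
Move 4: P2 pit5 -> P1=[4,4,3,4,6,0](1) P2=[4,0,5,4,0,0](2)
Move 5: P1 pit1 -> P1=[4,0,4,5,7,0](6) P2=[0,0,5,4,0,0](2)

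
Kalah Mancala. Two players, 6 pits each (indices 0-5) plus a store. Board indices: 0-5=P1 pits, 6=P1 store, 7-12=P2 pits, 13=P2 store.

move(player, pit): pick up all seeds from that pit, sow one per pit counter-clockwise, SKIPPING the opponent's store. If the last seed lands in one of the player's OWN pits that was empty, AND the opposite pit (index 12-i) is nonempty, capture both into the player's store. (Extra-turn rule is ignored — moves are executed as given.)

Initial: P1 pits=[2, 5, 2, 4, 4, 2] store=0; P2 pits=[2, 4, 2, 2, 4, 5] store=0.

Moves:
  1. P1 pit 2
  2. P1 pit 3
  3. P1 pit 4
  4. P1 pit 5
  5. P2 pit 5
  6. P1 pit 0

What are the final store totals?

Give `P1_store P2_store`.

Answer: 3 1

Derivation:
Move 1: P1 pit2 -> P1=[2,5,0,5,5,2](0) P2=[2,4,2,2,4,5](0)
Move 2: P1 pit3 -> P1=[2,5,0,0,6,3](1) P2=[3,5,2,2,4,5](0)
Move 3: P1 pit4 -> P1=[2,5,0,0,0,4](2) P2=[4,6,3,3,4,5](0)
Move 4: P1 pit5 -> P1=[2,5,0,0,0,0](3) P2=[5,7,4,3,4,5](0)
Move 5: P2 pit5 -> P1=[3,6,1,1,0,0](3) P2=[5,7,4,3,4,0](1)
Move 6: P1 pit0 -> P1=[0,7,2,2,0,0](3) P2=[5,7,4,3,4,0](1)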